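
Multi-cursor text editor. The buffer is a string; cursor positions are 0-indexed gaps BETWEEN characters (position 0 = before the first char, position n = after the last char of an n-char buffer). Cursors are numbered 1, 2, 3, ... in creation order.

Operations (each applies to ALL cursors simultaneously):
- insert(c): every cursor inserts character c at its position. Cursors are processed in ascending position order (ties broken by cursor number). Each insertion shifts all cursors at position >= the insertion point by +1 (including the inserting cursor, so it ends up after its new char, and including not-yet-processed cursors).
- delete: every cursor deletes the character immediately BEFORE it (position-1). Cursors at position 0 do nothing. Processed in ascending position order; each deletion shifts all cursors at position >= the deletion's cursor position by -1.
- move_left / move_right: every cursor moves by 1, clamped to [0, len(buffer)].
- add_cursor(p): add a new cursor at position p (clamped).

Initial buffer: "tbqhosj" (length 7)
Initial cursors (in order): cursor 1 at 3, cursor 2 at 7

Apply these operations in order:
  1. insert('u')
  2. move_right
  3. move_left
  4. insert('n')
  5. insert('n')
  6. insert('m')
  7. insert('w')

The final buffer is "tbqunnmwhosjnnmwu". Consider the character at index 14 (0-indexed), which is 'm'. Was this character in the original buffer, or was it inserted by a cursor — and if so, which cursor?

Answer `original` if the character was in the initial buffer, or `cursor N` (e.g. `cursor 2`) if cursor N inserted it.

After op 1 (insert('u')): buffer="tbquhosju" (len 9), cursors c1@4 c2@9, authorship ...1....2
After op 2 (move_right): buffer="tbquhosju" (len 9), cursors c1@5 c2@9, authorship ...1....2
After op 3 (move_left): buffer="tbquhosju" (len 9), cursors c1@4 c2@8, authorship ...1....2
After op 4 (insert('n')): buffer="tbqunhosjnu" (len 11), cursors c1@5 c2@10, authorship ...11....22
After op 5 (insert('n')): buffer="tbqunnhosjnnu" (len 13), cursors c1@6 c2@12, authorship ...111....222
After op 6 (insert('m')): buffer="tbqunnmhosjnnmu" (len 15), cursors c1@7 c2@14, authorship ...1111....2222
After op 7 (insert('w')): buffer="tbqunnmwhosjnnmwu" (len 17), cursors c1@8 c2@16, authorship ...11111....22222
Authorship (.=original, N=cursor N): . . . 1 1 1 1 1 . . . . 2 2 2 2 2
Index 14: author = 2

Answer: cursor 2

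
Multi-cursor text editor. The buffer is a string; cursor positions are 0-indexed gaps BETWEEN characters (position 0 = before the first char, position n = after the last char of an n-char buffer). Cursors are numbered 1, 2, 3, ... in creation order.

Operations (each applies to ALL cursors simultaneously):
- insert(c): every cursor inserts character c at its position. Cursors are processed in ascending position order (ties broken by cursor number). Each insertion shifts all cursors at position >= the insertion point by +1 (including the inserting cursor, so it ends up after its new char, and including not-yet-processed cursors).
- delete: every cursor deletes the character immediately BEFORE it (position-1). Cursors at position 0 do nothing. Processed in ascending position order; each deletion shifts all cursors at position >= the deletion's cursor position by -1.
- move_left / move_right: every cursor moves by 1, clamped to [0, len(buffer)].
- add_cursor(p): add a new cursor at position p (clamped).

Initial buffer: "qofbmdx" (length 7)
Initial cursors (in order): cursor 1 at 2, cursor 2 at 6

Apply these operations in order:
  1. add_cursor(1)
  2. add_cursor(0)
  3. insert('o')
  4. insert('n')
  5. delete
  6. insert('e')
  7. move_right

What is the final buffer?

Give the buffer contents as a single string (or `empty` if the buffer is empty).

After op 1 (add_cursor(1)): buffer="qofbmdx" (len 7), cursors c3@1 c1@2 c2@6, authorship .......
After op 2 (add_cursor(0)): buffer="qofbmdx" (len 7), cursors c4@0 c3@1 c1@2 c2@6, authorship .......
After op 3 (insert('o')): buffer="oqooofbmdox" (len 11), cursors c4@1 c3@3 c1@5 c2@10, authorship 4.3.1....2.
After op 4 (insert('n')): buffer="onqonoonfbmdonx" (len 15), cursors c4@2 c3@5 c1@8 c2@14, authorship 44.33.11....22.
After op 5 (delete): buffer="oqooofbmdox" (len 11), cursors c4@1 c3@3 c1@5 c2@10, authorship 4.3.1....2.
After op 6 (insert('e')): buffer="oeqoeooefbmdoex" (len 15), cursors c4@2 c3@5 c1@8 c2@14, authorship 44.33.11....22.
After op 7 (move_right): buffer="oeqoeooefbmdoex" (len 15), cursors c4@3 c3@6 c1@9 c2@15, authorship 44.33.11....22.

Answer: oeqoeooefbmdoex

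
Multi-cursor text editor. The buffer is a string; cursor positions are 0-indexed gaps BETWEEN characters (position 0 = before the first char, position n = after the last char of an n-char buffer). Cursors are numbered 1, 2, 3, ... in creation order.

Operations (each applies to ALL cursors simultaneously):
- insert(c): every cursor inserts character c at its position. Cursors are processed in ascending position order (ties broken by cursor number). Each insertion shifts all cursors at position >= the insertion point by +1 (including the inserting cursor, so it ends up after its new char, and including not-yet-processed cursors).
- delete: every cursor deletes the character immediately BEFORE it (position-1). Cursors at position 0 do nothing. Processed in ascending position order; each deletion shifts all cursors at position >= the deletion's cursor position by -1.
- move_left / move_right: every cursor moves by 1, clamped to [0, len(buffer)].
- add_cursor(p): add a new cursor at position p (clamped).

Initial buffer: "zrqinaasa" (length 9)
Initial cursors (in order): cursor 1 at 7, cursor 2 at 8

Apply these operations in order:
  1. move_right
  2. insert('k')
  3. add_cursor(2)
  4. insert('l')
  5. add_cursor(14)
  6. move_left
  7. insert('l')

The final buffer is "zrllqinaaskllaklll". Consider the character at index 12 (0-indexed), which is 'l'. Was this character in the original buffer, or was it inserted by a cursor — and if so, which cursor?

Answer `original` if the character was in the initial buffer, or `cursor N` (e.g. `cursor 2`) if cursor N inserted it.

After op 1 (move_right): buffer="zrqinaasa" (len 9), cursors c1@8 c2@9, authorship .........
After op 2 (insert('k')): buffer="zrqinaaskak" (len 11), cursors c1@9 c2@11, authorship ........1.2
After op 3 (add_cursor(2)): buffer="zrqinaaskak" (len 11), cursors c3@2 c1@9 c2@11, authorship ........1.2
After op 4 (insert('l')): buffer="zrlqinaasklakl" (len 14), cursors c3@3 c1@11 c2@14, authorship ..3......11.22
After op 5 (add_cursor(14)): buffer="zrlqinaasklakl" (len 14), cursors c3@3 c1@11 c2@14 c4@14, authorship ..3......11.22
After op 6 (move_left): buffer="zrlqinaasklakl" (len 14), cursors c3@2 c1@10 c2@13 c4@13, authorship ..3......11.22
After op 7 (insert('l')): buffer="zrllqinaaskllaklll" (len 18), cursors c3@3 c1@12 c2@17 c4@17, authorship ..33......111.2242
Authorship (.=original, N=cursor N): . . 3 3 . . . . . . 1 1 1 . 2 2 4 2
Index 12: author = 1

Answer: cursor 1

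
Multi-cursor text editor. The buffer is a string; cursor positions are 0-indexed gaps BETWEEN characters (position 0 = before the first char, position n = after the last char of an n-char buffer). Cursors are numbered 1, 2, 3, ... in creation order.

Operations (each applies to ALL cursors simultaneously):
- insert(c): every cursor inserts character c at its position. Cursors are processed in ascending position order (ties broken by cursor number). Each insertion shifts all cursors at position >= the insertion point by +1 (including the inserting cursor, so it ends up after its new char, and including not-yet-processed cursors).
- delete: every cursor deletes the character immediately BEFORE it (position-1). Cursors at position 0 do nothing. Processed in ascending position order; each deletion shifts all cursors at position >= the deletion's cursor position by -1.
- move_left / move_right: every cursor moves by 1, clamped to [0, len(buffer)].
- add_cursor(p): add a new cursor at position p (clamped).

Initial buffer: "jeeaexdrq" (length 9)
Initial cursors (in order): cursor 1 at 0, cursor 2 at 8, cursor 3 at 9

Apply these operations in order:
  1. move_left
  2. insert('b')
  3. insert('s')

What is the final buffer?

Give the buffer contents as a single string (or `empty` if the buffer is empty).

After op 1 (move_left): buffer="jeeaexdrq" (len 9), cursors c1@0 c2@7 c3@8, authorship .........
After op 2 (insert('b')): buffer="bjeeaexdbrbq" (len 12), cursors c1@1 c2@9 c3@11, authorship 1.......2.3.
After op 3 (insert('s')): buffer="bsjeeaexdbsrbsq" (len 15), cursors c1@2 c2@11 c3@14, authorship 11.......22.33.

Answer: bsjeeaexdbsrbsq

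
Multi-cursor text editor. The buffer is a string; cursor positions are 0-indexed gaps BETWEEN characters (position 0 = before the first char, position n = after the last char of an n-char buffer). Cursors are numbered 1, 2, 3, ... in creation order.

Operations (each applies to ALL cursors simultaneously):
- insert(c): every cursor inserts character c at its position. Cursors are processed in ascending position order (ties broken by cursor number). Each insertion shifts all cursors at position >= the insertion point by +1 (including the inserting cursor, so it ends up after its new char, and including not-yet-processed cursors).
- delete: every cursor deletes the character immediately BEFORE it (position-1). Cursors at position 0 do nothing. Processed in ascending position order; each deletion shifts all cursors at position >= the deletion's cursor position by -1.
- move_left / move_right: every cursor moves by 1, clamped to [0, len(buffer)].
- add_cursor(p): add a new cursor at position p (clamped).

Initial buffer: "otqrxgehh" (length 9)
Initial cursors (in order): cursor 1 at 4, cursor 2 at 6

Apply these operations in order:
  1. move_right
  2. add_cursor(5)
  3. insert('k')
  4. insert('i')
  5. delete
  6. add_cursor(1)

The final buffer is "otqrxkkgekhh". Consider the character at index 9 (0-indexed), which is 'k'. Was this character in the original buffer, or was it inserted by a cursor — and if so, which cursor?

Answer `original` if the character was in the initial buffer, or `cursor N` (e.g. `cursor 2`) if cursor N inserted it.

Answer: cursor 2

Derivation:
After op 1 (move_right): buffer="otqrxgehh" (len 9), cursors c1@5 c2@7, authorship .........
After op 2 (add_cursor(5)): buffer="otqrxgehh" (len 9), cursors c1@5 c3@5 c2@7, authorship .........
After op 3 (insert('k')): buffer="otqrxkkgekhh" (len 12), cursors c1@7 c3@7 c2@10, authorship .....13..2..
After op 4 (insert('i')): buffer="otqrxkkiigekihh" (len 15), cursors c1@9 c3@9 c2@13, authorship .....1313..22..
After op 5 (delete): buffer="otqrxkkgekhh" (len 12), cursors c1@7 c3@7 c2@10, authorship .....13..2..
After op 6 (add_cursor(1)): buffer="otqrxkkgekhh" (len 12), cursors c4@1 c1@7 c3@7 c2@10, authorship .....13..2..
Authorship (.=original, N=cursor N): . . . . . 1 3 . . 2 . .
Index 9: author = 2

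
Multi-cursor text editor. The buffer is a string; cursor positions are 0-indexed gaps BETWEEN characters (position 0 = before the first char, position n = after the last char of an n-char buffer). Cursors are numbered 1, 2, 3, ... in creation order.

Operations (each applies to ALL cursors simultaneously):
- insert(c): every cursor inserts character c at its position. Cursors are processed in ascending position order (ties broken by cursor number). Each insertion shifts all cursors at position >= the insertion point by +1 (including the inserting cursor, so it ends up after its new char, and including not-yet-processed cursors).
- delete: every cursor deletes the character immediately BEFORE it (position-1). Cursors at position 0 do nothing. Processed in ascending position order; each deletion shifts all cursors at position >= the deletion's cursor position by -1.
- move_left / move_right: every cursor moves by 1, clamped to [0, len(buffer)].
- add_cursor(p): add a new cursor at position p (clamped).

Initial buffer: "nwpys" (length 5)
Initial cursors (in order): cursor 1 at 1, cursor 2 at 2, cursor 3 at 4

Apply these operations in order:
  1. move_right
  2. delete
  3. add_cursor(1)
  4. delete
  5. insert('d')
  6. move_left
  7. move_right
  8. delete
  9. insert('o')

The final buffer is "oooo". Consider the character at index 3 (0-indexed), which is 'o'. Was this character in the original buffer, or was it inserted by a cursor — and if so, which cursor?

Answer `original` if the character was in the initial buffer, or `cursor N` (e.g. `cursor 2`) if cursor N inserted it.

Answer: cursor 4

Derivation:
After op 1 (move_right): buffer="nwpys" (len 5), cursors c1@2 c2@3 c3@5, authorship .....
After op 2 (delete): buffer="ny" (len 2), cursors c1@1 c2@1 c3@2, authorship ..
After op 3 (add_cursor(1)): buffer="ny" (len 2), cursors c1@1 c2@1 c4@1 c3@2, authorship ..
After op 4 (delete): buffer="" (len 0), cursors c1@0 c2@0 c3@0 c4@0, authorship 
After op 5 (insert('d')): buffer="dddd" (len 4), cursors c1@4 c2@4 c3@4 c4@4, authorship 1234
After op 6 (move_left): buffer="dddd" (len 4), cursors c1@3 c2@3 c3@3 c4@3, authorship 1234
After op 7 (move_right): buffer="dddd" (len 4), cursors c1@4 c2@4 c3@4 c4@4, authorship 1234
After op 8 (delete): buffer="" (len 0), cursors c1@0 c2@0 c3@0 c4@0, authorship 
After op 9 (insert('o')): buffer="oooo" (len 4), cursors c1@4 c2@4 c3@4 c4@4, authorship 1234
Authorship (.=original, N=cursor N): 1 2 3 4
Index 3: author = 4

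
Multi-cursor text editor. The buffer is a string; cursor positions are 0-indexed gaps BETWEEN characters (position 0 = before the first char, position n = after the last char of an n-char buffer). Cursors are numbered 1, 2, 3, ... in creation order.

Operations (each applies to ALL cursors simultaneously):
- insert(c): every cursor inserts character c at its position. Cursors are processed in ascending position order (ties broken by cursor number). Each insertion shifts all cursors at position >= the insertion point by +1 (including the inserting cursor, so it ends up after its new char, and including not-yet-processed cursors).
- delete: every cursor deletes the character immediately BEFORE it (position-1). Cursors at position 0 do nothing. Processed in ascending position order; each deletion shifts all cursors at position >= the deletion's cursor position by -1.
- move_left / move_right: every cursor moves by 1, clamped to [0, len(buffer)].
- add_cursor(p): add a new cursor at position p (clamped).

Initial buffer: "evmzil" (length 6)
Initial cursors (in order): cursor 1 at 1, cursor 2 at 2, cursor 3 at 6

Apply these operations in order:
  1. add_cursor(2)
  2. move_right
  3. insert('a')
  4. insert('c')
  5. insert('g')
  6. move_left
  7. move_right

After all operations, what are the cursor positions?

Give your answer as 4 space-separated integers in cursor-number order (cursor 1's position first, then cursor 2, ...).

Answer: 5 12 18 12

Derivation:
After op 1 (add_cursor(2)): buffer="evmzil" (len 6), cursors c1@1 c2@2 c4@2 c3@6, authorship ......
After op 2 (move_right): buffer="evmzil" (len 6), cursors c1@2 c2@3 c4@3 c3@6, authorship ......
After op 3 (insert('a')): buffer="evamaazila" (len 10), cursors c1@3 c2@6 c4@6 c3@10, authorship ..1.24...3
After op 4 (insert('c')): buffer="evacmaacczilac" (len 14), cursors c1@4 c2@9 c4@9 c3@14, authorship ..11.2424...33
After op 5 (insert('g')): buffer="evacgmaaccggzilacg" (len 18), cursors c1@5 c2@12 c4@12 c3@18, authorship ..111.242424...333
After op 6 (move_left): buffer="evacgmaaccggzilacg" (len 18), cursors c1@4 c2@11 c4@11 c3@17, authorship ..111.242424...333
After op 7 (move_right): buffer="evacgmaaccggzilacg" (len 18), cursors c1@5 c2@12 c4@12 c3@18, authorship ..111.242424...333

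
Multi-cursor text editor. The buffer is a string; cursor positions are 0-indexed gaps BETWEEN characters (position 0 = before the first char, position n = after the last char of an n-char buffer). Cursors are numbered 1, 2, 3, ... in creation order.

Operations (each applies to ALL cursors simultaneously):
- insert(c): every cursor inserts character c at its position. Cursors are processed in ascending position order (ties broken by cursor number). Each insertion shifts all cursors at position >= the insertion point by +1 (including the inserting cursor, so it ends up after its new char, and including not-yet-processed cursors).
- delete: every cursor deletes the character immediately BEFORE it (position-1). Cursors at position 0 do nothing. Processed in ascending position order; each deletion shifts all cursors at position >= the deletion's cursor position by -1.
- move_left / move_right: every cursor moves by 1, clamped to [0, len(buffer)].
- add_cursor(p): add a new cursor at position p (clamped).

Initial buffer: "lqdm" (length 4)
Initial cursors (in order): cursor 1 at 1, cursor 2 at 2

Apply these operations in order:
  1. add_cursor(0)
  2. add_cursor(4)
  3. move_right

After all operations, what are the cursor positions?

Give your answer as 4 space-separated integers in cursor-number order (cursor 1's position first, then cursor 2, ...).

Answer: 2 3 1 4

Derivation:
After op 1 (add_cursor(0)): buffer="lqdm" (len 4), cursors c3@0 c1@1 c2@2, authorship ....
After op 2 (add_cursor(4)): buffer="lqdm" (len 4), cursors c3@0 c1@1 c2@2 c4@4, authorship ....
After op 3 (move_right): buffer="lqdm" (len 4), cursors c3@1 c1@2 c2@3 c4@4, authorship ....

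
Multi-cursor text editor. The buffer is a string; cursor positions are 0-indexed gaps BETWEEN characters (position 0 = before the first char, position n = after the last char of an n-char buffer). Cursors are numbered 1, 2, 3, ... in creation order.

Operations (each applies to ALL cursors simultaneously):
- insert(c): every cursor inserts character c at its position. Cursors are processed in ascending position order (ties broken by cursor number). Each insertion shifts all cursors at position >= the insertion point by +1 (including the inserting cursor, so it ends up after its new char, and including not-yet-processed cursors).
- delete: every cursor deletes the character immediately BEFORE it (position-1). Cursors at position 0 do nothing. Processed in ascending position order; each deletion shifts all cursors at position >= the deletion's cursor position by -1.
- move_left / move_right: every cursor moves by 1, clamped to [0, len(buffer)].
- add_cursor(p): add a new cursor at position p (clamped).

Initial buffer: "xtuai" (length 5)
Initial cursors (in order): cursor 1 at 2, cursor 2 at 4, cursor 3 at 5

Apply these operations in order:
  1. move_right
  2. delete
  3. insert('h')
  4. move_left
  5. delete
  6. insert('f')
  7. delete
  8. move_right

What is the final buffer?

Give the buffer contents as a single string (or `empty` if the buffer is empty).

Answer: xh

Derivation:
After op 1 (move_right): buffer="xtuai" (len 5), cursors c1@3 c2@5 c3@5, authorship .....
After op 2 (delete): buffer="xt" (len 2), cursors c1@2 c2@2 c3@2, authorship ..
After op 3 (insert('h')): buffer="xthhh" (len 5), cursors c1@5 c2@5 c3@5, authorship ..123
After op 4 (move_left): buffer="xthhh" (len 5), cursors c1@4 c2@4 c3@4, authorship ..123
After op 5 (delete): buffer="xh" (len 2), cursors c1@1 c2@1 c3@1, authorship .3
After op 6 (insert('f')): buffer="xfffh" (len 5), cursors c1@4 c2@4 c3@4, authorship .1233
After op 7 (delete): buffer="xh" (len 2), cursors c1@1 c2@1 c3@1, authorship .3
After op 8 (move_right): buffer="xh" (len 2), cursors c1@2 c2@2 c3@2, authorship .3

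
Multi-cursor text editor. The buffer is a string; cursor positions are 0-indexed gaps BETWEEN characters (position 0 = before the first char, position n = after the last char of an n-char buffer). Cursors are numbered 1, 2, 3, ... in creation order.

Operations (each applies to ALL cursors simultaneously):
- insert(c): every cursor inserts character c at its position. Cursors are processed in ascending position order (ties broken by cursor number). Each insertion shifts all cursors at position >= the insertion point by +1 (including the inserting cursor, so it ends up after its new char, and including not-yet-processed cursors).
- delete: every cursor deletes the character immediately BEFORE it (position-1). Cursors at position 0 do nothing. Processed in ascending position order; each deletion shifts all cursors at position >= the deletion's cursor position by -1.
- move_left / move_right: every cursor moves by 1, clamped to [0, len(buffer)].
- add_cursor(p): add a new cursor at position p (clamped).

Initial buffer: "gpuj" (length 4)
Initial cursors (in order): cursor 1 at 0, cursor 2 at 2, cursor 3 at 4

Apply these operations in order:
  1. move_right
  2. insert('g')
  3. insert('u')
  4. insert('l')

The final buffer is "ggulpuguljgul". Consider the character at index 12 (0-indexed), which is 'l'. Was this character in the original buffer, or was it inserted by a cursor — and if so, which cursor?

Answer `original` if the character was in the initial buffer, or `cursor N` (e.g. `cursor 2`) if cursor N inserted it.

After op 1 (move_right): buffer="gpuj" (len 4), cursors c1@1 c2@3 c3@4, authorship ....
After op 2 (insert('g')): buffer="ggpugjg" (len 7), cursors c1@2 c2@5 c3@7, authorship .1..2.3
After op 3 (insert('u')): buffer="ggupugujgu" (len 10), cursors c1@3 c2@7 c3@10, authorship .11..22.33
After op 4 (insert('l')): buffer="ggulpuguljgul" (len 13), cursors c1@4 c2@9 c3@13, authorship .111..222.333
Authorship (.=original, N=cursor N): . 1 1 1 . . 2 2 2 . 3 3 3
Index 12: author = 3

Answer: cursor 3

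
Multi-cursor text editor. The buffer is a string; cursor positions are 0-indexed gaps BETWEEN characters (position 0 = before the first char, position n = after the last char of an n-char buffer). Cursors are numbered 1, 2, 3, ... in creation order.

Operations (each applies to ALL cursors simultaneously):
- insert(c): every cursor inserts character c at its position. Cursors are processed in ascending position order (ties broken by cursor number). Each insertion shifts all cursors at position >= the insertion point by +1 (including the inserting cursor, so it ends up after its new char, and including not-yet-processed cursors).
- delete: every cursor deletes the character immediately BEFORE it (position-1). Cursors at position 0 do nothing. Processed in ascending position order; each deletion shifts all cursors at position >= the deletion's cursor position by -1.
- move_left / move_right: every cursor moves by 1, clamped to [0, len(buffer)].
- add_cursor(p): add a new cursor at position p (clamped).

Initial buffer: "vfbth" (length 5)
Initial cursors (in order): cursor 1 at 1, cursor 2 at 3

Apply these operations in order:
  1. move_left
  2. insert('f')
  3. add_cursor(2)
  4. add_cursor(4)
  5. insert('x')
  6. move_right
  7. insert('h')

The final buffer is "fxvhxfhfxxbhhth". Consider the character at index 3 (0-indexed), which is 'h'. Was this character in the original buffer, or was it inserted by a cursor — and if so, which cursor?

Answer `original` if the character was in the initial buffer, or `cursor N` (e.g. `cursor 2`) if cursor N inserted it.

After op 1 (move_left): buffer="vfbth" (len 5), cursors c1@0 c2@2, authorship .....
After op 2 (insert('f')): buffer="fvffbth" (len 7), cursors c1@1 c2@4, authorship 1..2...
After op 3 (add_cursor(2)): buffer="fvffbth" (len 7), cursors c1@1 c3@2 c2@4, authorship 1..2...
After op 4 (add_cursor(4)): buffer="fvffbth" (len 7), cursors c1@1 c3@2 c2@4 c4@4, authorship 1..2...
After op 5 (insert('x')): buffer="fxvxffxxbth" (len 11), cursors c1@2 c3@4 c2@8 c4@8, authorship 11.3.224...
After op 6 (move_right): buffer="fxvxffxxbth" (len 11), cursors c1@3 c3@5 c2@9 c4@9, authorship 11.3.224...
After op 7 (insert('h')): buffer="fxvhxfhfxxbhhth" (len 15), cursors c1@4 c3@7 c2@13 c4@13, authorship 11.13.3224.24..
Authorship (.=original, N=cursor N): 1 1 . 1 3 . 3 2 2 4 . 2 4 . .
Index 3: author = 1

Answer: cursor 1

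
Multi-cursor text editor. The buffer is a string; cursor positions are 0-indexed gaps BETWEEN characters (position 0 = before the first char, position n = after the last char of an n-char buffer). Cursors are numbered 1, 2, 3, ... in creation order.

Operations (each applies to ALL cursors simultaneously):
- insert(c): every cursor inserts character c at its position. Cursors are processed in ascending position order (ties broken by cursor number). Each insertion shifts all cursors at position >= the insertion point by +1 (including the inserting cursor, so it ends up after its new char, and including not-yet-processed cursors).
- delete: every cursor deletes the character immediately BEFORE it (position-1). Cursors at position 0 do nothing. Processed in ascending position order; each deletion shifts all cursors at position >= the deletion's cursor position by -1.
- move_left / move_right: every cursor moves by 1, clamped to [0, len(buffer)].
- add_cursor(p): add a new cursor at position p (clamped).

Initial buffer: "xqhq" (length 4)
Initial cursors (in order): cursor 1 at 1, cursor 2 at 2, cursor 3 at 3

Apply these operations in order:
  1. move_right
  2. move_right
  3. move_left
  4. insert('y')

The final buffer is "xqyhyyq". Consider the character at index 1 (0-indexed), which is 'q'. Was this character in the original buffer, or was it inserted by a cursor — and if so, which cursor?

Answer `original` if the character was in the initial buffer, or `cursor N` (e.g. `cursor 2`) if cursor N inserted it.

Answer: original

Derivation:
After op 1 (move_right): buffer="xqhq" (len 4), cursors c1@2 c2@3 c3@4, authorship ....
After op 2 (move_right): buffer="xqhq" (len 4), cursors c1@3 c2@4 c3@4, authorship ....
After op 3 (move_left): buffer="xqhq" (len 4), cursors c1@2 c2@3 c3@3, authorship ....
After op 4 (insert('y')): buffer="xqyhyyq" (len 7), cursors c1@3 c2@6 c3@6, authorship ..1.23.
Authorship (.=original, N=cursor N): . . 1 . 2 3 .
Index 1: author = original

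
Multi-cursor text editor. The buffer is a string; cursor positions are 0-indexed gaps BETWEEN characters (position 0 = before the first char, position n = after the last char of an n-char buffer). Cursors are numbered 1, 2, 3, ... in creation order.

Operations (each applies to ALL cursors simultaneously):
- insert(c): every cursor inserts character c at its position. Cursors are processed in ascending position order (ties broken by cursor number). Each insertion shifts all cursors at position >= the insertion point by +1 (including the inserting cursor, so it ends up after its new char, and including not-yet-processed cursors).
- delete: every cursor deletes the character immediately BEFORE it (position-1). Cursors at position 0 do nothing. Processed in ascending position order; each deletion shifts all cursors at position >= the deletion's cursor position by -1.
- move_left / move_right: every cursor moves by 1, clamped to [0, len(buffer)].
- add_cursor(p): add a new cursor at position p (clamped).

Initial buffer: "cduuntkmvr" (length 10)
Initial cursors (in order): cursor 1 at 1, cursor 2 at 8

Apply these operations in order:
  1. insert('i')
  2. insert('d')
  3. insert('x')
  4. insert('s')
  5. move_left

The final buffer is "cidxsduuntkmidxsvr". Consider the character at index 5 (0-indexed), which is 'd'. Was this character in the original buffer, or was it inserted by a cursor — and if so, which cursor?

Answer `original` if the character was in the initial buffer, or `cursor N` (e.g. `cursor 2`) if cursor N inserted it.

After op 1 (insert('i')): buffer="ciduuntkmivr" (len 12), cursors c1@2 c2@10, authorship .1.......2..
After op 2 (insert('d')): buffer="cidduuntkmidvr" (len 14), cursors c1@3 c2@12, authorship .11.......22..
After op 3 (insert('x')): buffer="cidxduuntkmidxvr" (len 16), cursors c1@4 c2@14, authorship .111.......222..
After op 4 (insert('s')): buffer="cidxsduuntkmidxsvr" (len 18), cursors c1@5 c2@16, authorship .1111.......2222..
After op 5 (move_left): buffer="cidxsduuntkmidxsvr" (len 18), cursors c1@4 c2@15, authorship .1111.......2222..
Authorship (.=original, N=cursor N): . 1 1 1 1 . . . . . . . 2 2 2 2 . .
Index 5: author = original

Answer: original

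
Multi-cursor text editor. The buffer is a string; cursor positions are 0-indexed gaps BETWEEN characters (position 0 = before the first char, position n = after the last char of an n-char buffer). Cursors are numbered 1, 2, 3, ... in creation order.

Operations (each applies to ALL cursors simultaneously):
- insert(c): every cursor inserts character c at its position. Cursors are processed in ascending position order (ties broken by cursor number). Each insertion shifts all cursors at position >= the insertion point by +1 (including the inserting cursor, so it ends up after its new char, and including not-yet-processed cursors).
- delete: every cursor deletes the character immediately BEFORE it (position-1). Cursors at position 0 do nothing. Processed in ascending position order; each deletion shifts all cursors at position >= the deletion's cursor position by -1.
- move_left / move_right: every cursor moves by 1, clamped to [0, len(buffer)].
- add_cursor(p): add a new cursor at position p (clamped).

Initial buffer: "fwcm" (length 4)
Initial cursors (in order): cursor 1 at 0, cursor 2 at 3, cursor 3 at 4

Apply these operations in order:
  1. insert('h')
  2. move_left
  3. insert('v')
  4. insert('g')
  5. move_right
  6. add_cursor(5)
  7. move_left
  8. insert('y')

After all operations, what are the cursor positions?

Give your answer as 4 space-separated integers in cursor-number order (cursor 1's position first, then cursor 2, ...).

After op 1 (insert('h')): buffer="hfwchmh" (len 7), cursors c1@1 c2@5 c3@7, authorship 1...2.3
After op 2 (move_left): buffer="hfwchmh" (len 7), cursors c1@0 c2@4 c3@6, authorship 1...2.3
After op 3 (insert('v')): buffer="vhfwcvhmvh" (len 10), cursors c1@1 c2@6 c3@9, authorship 11...22.33
After op 4 (insert('g')): buffer="vghfwcvghmvgh" (len 13), cursors c1@2 c2@8 c3@12, authorship 111...222.333
After op 5 (move_right): buffer="vghfwcvghmvgh" (len 13), cursors c1@3 c2@9 c3@13, authorship 111...222.333
After op 6 (add_cursor(5)): buffer="vghfwcvghmvgh" (len 13), cursors c1@3 c4@5 c2@9 c3@13, authorship 111...222.333
After op 7 (move_left): buffer="vghfwcvghmvgh" (len 13), cursors c1@2 c4@4 c2@8 c3@12, authorship 111...222.333
After op 8 (insert('y')): buffer="vgyhfywcvgyhmvgyh" (len 17), cursors c1@3 c4@6 c2@11 c3@16, authorship 1111.4..2222.3333

Answer: 3 11 16 6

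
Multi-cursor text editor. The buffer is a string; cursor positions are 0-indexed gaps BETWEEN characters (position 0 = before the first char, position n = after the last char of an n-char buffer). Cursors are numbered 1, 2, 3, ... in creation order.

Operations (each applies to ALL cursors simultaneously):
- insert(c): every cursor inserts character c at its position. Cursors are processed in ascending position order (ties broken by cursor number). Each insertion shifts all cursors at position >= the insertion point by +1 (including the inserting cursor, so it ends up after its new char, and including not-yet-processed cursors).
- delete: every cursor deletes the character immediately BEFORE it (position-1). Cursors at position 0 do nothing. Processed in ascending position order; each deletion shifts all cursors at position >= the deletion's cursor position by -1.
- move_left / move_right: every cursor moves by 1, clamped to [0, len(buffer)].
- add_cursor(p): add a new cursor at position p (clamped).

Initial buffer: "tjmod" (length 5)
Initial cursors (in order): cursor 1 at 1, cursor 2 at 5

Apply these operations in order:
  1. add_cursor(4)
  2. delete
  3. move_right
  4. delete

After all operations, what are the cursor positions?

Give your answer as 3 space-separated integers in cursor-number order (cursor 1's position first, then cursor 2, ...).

After op 1 (add_cursor(4)): buffer="tjmod" (len 5), cursors c1@1 c3@4 c2@5, authorship .....
After op 2 (delete): buffer="jm" (len 2), cursors c1@0 c2@2 c3@2, authorship ..
After op 3 (move_right): buffer="jm" (len 2), cursors c1@1 c2@2 c3@2, authorship ..
After op 4 (delete): buffer="" (len 0), cursors c1@0 c2@0 c3@0, authorship 

Answer: 0 0 0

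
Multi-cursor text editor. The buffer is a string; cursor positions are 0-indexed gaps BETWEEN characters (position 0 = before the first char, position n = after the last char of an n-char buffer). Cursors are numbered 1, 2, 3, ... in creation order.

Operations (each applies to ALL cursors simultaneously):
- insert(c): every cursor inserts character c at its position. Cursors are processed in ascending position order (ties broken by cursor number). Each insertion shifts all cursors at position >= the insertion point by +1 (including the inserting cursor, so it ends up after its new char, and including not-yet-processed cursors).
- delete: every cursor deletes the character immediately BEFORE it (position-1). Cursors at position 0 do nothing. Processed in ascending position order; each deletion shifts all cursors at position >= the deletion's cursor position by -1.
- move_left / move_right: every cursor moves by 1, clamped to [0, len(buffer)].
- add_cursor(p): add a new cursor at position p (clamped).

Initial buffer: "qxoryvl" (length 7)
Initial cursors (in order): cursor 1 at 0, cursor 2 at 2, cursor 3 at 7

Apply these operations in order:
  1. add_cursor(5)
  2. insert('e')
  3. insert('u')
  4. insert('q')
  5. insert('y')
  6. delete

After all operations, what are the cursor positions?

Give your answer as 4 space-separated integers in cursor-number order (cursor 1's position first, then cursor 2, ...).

Answer: 3 8 19 14

Derivation:
After op 1 (add_cursor(5)): buffer="qxoryvl" (len 7), cursors c1@0 c2@2 c4@5 c3@7, authorship .......
After op 2 (insert('e')): buffer="eqxeoryevle" (len 11), cursors c1@1 c2@4 c4@8 c3@11, authorship 1..2...4..3
After op 3 (insert('u')): buffer="euqxeuoryeuvleu" (len 15), cursors c1@2 c2@6 c4@11 c3@15, authorship 11..22...44..33
After op 4 (insert('q')): buffer="euqqxeuqoryeuqvleuq" (len 19), cursors c1@3 c2@8 c4@14 c3@19, authorship 111..222...444..333
After op 5 (insert('y')): buffer="euqyqxeuqyoryeuqyvleuqy" (len 23), cursors c1@4 c2@10 c4@17 c3@23, authorship 1111..2222...4444..3333
After op 6 (delete): buffer="euqqxeuqoryeuqvleuq" (len 19), cursors c1@3 c2@8 c4@14 c3@19, authorship 111..222...444..333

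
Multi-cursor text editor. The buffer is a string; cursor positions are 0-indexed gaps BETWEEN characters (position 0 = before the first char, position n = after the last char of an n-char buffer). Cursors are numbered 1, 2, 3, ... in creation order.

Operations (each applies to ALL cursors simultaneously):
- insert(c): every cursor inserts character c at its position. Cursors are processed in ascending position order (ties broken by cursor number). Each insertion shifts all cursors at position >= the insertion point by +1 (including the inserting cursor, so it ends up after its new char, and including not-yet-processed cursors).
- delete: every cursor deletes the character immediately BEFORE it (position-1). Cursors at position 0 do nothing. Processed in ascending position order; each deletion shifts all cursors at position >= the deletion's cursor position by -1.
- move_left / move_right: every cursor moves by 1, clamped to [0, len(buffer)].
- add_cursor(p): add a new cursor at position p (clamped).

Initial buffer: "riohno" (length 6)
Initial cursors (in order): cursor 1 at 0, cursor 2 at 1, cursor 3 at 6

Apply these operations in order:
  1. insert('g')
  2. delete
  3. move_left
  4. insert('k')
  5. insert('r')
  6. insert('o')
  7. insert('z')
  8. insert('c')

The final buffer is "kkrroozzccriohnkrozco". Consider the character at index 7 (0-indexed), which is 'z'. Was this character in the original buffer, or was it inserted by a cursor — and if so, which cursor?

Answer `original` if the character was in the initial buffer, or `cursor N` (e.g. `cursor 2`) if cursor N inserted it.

After op 1 (insert('g')): buffer="grgiohnog" (len 9), cursors c1@1 c2@3 c3@9, authorship 1.2.....3
After op 2 (delete): buffer="riohno" (len 6), cursors c1@0 c2@1 c3@6, authorship ......
After op 3 (move_left): buffer="riohno" (len 6), cursors c1@0 c2@0 c3@5, authorship ......
After op 4 (insert('k')): buffer="kkriohnko" (len 9), cursors c1@2 c2@2 c3@8, authorship 12.....3.
After op 5 (insert('r')): buffer="kkrrriohnkro" (len 12), cursors c1@4 c2@4 c3@11, authorship 1212.....33.
After op 6 (insert('o')): buffer="kkrrooriohnkroo" (len 15), cursors c1@6 c2@6 c3@14, authorship 121212.....333.
After op 7 (insert('z')): buffer="kkrroozzriohnkrozo" (len 18), cursors c1@8 c2@8 c3@17, authorship 12121212.....3333.
After op 8 (insert('c')): buffer="kkrroozzccriohnkrozco" (len 21), cursors c1@10 c2@10 c3@20, authorship 1212121212.....33333.
Authorship (.=original, N=cursor N): 1 2 1 2 1 2 1 2 1 2 . . . . . 3 3 3 3 3 .
Index 7: author = 2

Answer: cursor 2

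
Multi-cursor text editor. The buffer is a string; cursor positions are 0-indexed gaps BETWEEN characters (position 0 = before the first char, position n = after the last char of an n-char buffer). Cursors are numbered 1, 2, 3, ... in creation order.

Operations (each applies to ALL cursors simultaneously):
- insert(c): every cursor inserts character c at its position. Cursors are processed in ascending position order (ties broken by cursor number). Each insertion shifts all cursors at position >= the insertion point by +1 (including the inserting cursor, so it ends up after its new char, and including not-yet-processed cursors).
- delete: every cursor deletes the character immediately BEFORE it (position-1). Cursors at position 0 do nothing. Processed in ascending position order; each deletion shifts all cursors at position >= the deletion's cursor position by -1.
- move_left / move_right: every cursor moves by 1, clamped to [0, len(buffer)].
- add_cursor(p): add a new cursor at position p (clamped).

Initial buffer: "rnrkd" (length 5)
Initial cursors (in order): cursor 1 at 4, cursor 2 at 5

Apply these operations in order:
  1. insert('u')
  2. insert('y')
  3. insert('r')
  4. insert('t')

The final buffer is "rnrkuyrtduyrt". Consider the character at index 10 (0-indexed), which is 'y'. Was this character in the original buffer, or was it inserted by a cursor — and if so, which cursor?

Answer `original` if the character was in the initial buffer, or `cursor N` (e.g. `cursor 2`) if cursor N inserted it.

After op 1 (insert('u')): buffer="rnrkudu" (len 7), cursors c1@5 c2@7, authorship ....1.2
After op 2 (insert('y')): buffer="rnrkuyduy" (len 9), cursors c1@6 c2@9, authorship ....11.22
After op 3 (insert('r')): buffer="rnrkuyrduyr" (len 11), cursors c1@7 c2@11, authorship ....111.222
After op 4 (insert('t')): buffer="rnrkuyrtduyrt" (len 13), cursors c1@8 c2@13, authorship ....1111.2222
Authorship (.=original, N=cursor N): . . . . 1 1 1 1 . 2 2 2 2
Index 10: author = 2

Answer: cursor 2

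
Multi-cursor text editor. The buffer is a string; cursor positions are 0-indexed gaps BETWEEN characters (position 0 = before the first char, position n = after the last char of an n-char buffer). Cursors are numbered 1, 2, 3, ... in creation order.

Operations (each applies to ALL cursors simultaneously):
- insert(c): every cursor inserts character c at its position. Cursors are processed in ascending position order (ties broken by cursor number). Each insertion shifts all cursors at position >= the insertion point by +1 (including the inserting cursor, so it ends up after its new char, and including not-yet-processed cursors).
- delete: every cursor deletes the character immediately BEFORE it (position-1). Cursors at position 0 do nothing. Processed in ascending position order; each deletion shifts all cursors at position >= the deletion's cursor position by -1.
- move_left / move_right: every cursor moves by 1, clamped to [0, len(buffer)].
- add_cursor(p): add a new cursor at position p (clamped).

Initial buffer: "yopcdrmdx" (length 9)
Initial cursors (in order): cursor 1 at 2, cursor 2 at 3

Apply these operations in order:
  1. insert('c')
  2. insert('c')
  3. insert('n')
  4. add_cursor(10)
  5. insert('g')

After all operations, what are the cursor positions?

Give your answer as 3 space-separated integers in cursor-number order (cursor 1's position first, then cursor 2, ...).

Answer: 6 11 13

Derivation:
After op 1 (insert('c')): buffer="yocpccdrmdx" (len 11), cursors c1@3 c2@5, authorship ..1.2......
After op 2 (insert('c')): buffer="yoccpcccdrmdx" (len 13), cursors c1@4 c2@7, authorship ..11.22......
After op 3 (insert('n')): buffer="yoccnpccncdrmdx" (len 15), cursors c1@5 c2@9, authorship ..111.222......
After op 4 (add_cursor(10)): buffer="yoccnpccncdrmdx" (len 15), cursors c1@5 c2@9 c3@10, authorship ..111.222......
After op 5 (insert('g')): buffer="yoccngpccngcgdrmdx" (len 18), cursors c1@6 c2@11 c3@13, authorship ..1111.2222.3.....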